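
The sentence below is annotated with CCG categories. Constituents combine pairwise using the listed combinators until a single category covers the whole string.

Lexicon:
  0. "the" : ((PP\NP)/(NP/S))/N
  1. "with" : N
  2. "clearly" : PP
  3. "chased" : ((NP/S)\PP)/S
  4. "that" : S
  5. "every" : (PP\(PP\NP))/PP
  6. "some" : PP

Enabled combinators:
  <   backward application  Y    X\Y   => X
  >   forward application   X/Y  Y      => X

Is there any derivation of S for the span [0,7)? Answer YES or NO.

((PP\NP)/(NP/S))/N N PP ((NP/S)\PP)/S S (PP\(PP\NP))/PP PP
CKY chart[0,7] = {PP}; S ∉ chart

NO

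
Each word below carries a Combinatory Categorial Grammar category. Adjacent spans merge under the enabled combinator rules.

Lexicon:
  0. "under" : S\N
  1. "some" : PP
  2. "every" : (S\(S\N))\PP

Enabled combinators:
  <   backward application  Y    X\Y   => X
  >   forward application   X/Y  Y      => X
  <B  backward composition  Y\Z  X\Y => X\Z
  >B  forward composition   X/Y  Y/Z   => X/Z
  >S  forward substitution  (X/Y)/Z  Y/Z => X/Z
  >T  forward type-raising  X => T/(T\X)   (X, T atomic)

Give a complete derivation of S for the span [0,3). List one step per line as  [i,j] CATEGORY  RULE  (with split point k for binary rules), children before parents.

[0,3] S   <
  [0,1] "under" : S\N
  [1,3] S\(S\N)   <
    [1,2] "some" : PP
    [2,3] "every" : (S\(S\N))\PP

[0,1] S\N  lex  "under"
[1,2] PP  lex  "some"
[2,3] (S\(S\N))\PP  lex  "every"
[1,3] S\(S\N)  <  k=2
[0,3] S  <  k=1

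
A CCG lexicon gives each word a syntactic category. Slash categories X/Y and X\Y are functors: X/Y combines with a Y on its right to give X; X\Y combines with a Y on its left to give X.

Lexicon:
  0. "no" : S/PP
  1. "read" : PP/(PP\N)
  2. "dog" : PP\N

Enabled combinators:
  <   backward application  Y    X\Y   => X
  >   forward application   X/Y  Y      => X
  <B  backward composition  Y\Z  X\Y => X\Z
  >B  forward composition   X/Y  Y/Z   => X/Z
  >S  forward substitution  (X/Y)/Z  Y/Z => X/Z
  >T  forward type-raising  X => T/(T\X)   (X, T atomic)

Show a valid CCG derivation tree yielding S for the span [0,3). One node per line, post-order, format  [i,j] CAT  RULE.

[0,1] S/PP  lex  "no"
[1,2] PP/(PP\N)  lex  "read"
[2,3] PP\N  lex  "dog"
[1,3] PP  >  k=2
[0,3] S  >  k=1

[0,3] S   >
  [0,1] "no" : S/PP
  [1,3] PP   >
    [1,2] "read" : PP/(PP\N)
    [2,3] "dog" : PP\N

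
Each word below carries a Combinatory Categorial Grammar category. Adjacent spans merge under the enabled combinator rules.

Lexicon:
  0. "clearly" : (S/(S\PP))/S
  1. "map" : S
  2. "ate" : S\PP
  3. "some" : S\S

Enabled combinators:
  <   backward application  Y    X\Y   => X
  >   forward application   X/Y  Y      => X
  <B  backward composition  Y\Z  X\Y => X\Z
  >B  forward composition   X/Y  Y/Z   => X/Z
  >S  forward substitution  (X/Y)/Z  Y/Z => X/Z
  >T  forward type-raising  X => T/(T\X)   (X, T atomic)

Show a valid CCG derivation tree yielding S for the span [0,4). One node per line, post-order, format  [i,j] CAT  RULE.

[0,1] (S/(S\PP))/S  lex  "clearly"
[1,2] S  lex  "map"
[0,2] S/(S\PP)  >  k=1
[2,3] S\PP  lex  "ate"
[3,4] S\S  lex  "some"
[2,4] S\PP  <B  k=3
[0,4] S  >  k=2

[0,4] S   >
  [0,2] S/(S\PP)   >
    [0,1] "clearly" : (S/(S\PP))/S
    [1,2] "map" : S
  [2,4] S\PP   <B
    [2,3] "ate" : S\PP
    [3,4] "some" : S\S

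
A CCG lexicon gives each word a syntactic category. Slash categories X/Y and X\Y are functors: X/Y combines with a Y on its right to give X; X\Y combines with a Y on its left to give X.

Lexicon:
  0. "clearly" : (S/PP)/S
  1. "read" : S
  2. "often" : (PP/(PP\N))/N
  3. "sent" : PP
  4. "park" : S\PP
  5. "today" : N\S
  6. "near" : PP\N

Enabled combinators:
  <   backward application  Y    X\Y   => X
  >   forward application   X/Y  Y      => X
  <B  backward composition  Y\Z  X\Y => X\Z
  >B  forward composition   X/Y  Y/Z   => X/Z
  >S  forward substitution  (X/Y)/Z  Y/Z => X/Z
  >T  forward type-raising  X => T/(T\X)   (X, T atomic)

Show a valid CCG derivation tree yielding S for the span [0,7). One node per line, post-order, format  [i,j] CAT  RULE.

[0,7] S   >
  [0,2] S/PP   >
    [0,1] "clearly" : (S/PP)/S
    [1,2] "read" : S
  [2,7] PP   >
    [2,6] PP/(PP\N)   >
      [2,3] "often" : (PP/(PP\N))/N
      [3,6] N   <
        [3,5] S   <
          [3,4] "sent" : PP
          [4,5] "park" : S\PP
        [5,6] "today" : N\S
    [6,7] "near" : PP\N

[0,1] (S/PP)/S  lex  "clearly"
[1,2] S  lex  "read"
[0,2] S/PP  >  k=1
[2,3] (PP/(PP\N))/N  lex  "often"
[3,4] PP  lex  "sent"
[4,5] S\PP  lex  "park"
[3,5] S  <  k=4
[5,6] N\S  lex  "today"
[3,6] N  <  k=5
[2,6] PP/(PP\N)  >  k=3
[6,7] PP\N  lex  "near"
[2,7] PP  >  k=6
[0,7] S  >  k=2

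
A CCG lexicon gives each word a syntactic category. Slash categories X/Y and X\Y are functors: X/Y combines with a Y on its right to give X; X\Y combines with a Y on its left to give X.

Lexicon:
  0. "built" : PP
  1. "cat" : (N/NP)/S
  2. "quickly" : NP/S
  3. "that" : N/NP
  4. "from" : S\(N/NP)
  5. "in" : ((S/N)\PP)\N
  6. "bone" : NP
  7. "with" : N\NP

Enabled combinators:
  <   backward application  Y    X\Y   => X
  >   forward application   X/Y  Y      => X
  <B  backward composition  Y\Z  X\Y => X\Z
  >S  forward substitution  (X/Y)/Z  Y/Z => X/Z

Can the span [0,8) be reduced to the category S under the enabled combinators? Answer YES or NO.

YES

[0,8] S   >
  [0,6] S/N   <
    [0,1] "built" : PP
    [1,6] (S/N)\PP   <
      [1,5] N   >
        [1,3] N/S   >S
          [1,2] "cat" : (N/NP)/S
          [2,3] "quickly" : NP/S
        [3,5] S   <
          [3,4] "that" : N/NP
          [4,5] "from" : S\(N/NP)
      [5,6] "in" : ((S/N)\PP)\N
  [6,8] N   <
    [6,7] "bone" : NP
    [7,8] "with" : N\NP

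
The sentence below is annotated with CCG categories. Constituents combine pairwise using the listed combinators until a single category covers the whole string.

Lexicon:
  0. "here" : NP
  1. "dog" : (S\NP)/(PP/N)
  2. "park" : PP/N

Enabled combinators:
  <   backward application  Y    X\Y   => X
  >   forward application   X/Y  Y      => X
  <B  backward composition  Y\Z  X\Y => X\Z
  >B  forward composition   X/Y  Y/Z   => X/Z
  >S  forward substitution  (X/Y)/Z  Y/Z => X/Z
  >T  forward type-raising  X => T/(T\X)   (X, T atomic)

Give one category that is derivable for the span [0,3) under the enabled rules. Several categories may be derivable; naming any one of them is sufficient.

S

[0,3] S   >
  [0,1] S/(S\NP)   >T
    [0,1] "here" : NP
  [1,3] S\NP   >
    [1,2] "dog" : (S\NP)/(PP/N)
    [2,3] "park" : PP/N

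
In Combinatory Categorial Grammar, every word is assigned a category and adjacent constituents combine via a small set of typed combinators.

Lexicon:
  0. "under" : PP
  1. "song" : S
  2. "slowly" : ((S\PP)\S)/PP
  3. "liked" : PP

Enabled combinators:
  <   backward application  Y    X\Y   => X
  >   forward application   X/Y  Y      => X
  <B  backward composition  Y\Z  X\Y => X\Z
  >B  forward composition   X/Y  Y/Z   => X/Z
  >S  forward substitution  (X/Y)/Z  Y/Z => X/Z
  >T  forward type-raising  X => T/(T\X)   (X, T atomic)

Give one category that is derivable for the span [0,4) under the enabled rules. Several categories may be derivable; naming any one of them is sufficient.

[0,4] S   <
  [0,1] "under" : PP
  [1,4] S\PP   <
    [1,2] "song" : S
    [2,4] (S\PP)\S   >
      [2,3] "slowly" : ((S\PP)\S)/PP
      [3,4] "liked" : PP

S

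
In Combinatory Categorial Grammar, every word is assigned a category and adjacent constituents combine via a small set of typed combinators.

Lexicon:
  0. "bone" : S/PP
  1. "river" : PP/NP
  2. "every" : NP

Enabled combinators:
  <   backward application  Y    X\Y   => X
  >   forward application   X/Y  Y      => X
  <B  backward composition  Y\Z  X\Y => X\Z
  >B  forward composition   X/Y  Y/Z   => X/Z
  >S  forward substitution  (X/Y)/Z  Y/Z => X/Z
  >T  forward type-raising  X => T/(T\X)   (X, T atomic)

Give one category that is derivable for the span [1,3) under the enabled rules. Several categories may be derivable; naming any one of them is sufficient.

[0,3] S   >
  [0,1] "bone" : S/PP
  [1,3] PP   >
    [1,2] "river" : PP/NP
    [2,3] "every" : NP

PP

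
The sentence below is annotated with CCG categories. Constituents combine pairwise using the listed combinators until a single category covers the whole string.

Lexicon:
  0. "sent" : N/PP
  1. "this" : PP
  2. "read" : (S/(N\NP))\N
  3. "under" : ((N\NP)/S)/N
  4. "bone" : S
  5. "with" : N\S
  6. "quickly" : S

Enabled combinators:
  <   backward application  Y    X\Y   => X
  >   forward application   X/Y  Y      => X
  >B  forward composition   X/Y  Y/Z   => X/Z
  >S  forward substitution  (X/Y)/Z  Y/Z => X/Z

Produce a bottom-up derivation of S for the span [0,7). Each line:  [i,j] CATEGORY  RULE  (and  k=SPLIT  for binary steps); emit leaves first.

[0,7] S   >
  [0,3] S/(N\NP)   <
    [0,2] N   >
      [0,1] "sent" : N/PP
      [1,2] "this" : PP
    [2,3] "read" : (S/(N\NP))\N
  [3,7] N\NP   >
    [3,6] (N\NP)/S   >
      [3,4] "under" : ((N\NP)/S)/N
      [4,6] N   <
        [4,5] "bone" : S
        [5,6] "with" : N\S
    [6,7] "quickly" : S

[0,1] N/PP  lex  "sent"
[1,2] PP  lex  "this"
[0,2] N  >  k=1
[2,3] (S/(N\NP))\N  lex  "read"
[0,3] S/(N\NP)  <  k=2
[3,4] ((N\NP)/S)/N  lex  "under"
[4,5] S  lex  "bone"
[5,6] N\S  lex  "with"
[4,6] N  <  k=5
[3,6] (N\NP)/S  >  k=4
[6,7] S  lex  "quickly"
[3,7] N\NP  >  k=6
[0,7] S  >  k=3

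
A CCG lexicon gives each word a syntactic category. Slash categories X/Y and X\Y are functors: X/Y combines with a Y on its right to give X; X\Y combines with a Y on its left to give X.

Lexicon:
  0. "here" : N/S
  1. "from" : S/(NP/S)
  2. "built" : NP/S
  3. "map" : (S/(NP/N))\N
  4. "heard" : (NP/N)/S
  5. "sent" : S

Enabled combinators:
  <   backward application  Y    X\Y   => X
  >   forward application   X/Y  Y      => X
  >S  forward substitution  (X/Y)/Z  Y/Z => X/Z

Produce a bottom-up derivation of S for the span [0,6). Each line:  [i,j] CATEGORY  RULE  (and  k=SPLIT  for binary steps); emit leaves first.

[0,1] N/S  lex  "here"
[1,2] S/(NP/S)  lex  "from"
[2,3] NP/S  lex  "built"
[1,3] S  >  k=2
[0,3] N  >  k=1
[3,4] (S/(NP/N))\N  lex  "map"
[0,4] S/(NP/N)  <  k=3
[4,5] (NP/N)/S  lex  "heard"
[5,6] S  lex  "sent"
[4,6] NP/N  >  k=5
[0,6] S  >  k=4

[0,6] S   >
  [0,4] S/(NP/N)   <
    [0,3] N   >
      [0,1] "here" : N/S
      [1,3] S   >
        [1,2] "from" : S/(NP/S)
        [2,3] "built" : NP/S
    [3,4] "map" : (S/(NP/N))\N
  [4,6] NP/N   >
    [4,5] "heard" : (NP/N)/S
    [5,6] "sent" : S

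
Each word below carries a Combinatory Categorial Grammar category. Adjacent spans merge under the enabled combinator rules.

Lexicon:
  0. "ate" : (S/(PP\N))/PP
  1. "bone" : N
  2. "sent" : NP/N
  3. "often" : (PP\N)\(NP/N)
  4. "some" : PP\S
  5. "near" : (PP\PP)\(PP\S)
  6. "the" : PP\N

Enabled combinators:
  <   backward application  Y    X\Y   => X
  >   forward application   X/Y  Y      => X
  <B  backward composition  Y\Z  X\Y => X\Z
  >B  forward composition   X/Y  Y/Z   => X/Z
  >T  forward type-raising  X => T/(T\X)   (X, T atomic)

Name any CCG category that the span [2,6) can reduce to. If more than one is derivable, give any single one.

[0,7] S   >
  [0,6] S/(PP\N)   >
    [0,1] "ate" : (S/(PP\N))/PP
    [1,6] PP   <
      [1,2] "bone" : N
      [2,6] PP\N   <B
        [2,4] PP\N   <
          [2,3] "sent" : NP/N
          [3,4] "often" : (PP\N)\(NP/N)
        [4,6] PP\PP   <
          [4,5] "some" : PP\S
          [5,6] "near" : (PP\PP)\(PP\S)
  [6,7] "the" : PP\N

PP\N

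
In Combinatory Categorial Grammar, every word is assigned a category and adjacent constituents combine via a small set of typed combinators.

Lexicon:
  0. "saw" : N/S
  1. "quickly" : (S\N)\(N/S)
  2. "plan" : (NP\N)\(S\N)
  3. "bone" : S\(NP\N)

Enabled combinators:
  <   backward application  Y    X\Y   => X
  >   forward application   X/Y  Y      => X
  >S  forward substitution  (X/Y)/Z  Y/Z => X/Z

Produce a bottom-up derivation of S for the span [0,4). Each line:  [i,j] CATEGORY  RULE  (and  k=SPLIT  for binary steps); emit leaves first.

[0,4] S   <
  [0,3] NP\N   <
    [0,2] S\N   <
      [0,1] "saw" : N/S
      [1,2] "quickly" : (S\N)\(N/S)
    [2,3] "plan" : (NP\N)\(S\N)
  [3,4] "bone" : S\(NP\N)

[0,1] N/S  lex  "saw"
[1,2] (S\N)\(N/S)  lex  "quickly"
[0,2] S\N  <  k=1
[2,3] (NP\N)\(S\N)  lex  "plan"
[0,3] NP\N  <  k=2
[3,4] S\(NP\N)  lex  "bone"
[0,4] S  <  k=3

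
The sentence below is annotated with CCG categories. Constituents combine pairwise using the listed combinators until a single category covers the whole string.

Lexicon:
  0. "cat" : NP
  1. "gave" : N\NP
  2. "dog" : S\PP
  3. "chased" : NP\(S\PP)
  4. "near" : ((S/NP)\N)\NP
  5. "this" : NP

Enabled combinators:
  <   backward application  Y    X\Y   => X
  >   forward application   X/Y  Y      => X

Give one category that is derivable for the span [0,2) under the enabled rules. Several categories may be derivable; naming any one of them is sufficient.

[0,6] S   >
  [0,5] S/NP   <
    [0,2] N   <
      [0,1] "cat" : NP
      [1,2] "gave" : N\NP
    [2,5] (S/NP)\N   <
      [2,4] NP   <
        [2,3] "dog" : S\PP
        [3,4] "chased" : NP\(S\PP)
      [4,5] "near" : ((S/NP)\N)\NP
  [5,6] "this" : NP

N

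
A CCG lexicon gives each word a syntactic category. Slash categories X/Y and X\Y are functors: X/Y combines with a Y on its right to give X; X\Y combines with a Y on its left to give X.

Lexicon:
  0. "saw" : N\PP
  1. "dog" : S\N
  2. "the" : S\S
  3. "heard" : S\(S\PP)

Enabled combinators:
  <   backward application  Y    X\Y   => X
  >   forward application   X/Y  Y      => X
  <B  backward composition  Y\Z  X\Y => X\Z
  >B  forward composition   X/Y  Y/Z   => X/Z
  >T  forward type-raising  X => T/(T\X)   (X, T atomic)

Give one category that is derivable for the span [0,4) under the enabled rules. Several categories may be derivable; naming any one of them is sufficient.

S

[0,4] S   <
  [0,3] S\PP   <B
    [0,1] "saw" : N\PP
    [1,3] S\N   <B
      [1,2] "dog" : S\N
      [2,3] "the" : S\S
  [3,4] "heard" : S\(S\PP)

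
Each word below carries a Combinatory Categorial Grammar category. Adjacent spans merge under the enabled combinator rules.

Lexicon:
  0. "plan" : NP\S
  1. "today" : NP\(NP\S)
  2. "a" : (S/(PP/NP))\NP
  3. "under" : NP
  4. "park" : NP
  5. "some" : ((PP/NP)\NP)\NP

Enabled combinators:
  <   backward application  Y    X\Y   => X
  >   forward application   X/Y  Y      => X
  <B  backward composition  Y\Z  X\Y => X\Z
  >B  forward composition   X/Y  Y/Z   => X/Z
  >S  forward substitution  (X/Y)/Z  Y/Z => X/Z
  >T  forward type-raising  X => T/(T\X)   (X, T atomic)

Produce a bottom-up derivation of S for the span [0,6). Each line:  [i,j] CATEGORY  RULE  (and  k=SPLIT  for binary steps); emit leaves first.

[0,1] NP\S  lex  "plan"
[1,2] NP\(NP\S)  lex  "today"
[0,2] NP  <  k=1
[2,3] (S/(PP/NP))\NP  lex  "a"
[0,3] S/(PP/NP)  <  k=2
[3,4] NP  lex  "under"
[4,5] NP  lex  "park"
[5,6] ((PP/NP)\NP)\NP  lex  "some"
[4,6] (PP/NP)\NP  <  k=5
[3,6] PP/NP  <  k=4
[0,6] S  >  k=3

[0,6] S   >
  [0,3] S/(PP/NP)   <
    [0,2] NP   <
      [0,1] "plan" : NP\S
      [1,2] "today" : NP\(NP\S)
    [2,3] "a" : (S/(PP/NP))\NP
  [3,6] PP/NP   <
    [3,4] "under" : NP
    [4,6] (PP/NP)\NP   <
      [4,5] "park" : NP
      [5,6] "some" : ((PP/NP)\NP)\NP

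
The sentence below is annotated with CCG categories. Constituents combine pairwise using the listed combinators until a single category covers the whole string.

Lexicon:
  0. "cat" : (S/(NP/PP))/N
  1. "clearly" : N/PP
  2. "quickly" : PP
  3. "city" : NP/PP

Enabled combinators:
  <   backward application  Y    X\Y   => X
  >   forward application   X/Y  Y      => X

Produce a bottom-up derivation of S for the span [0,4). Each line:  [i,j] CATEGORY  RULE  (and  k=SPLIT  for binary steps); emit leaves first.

[0,1] (S/(NP/PP))/N  lex  "cat"
[1,2] N/PP  lex  "clearly"
[2,3] PP  lex  "quickly"
[1,3] N  >  k=2
[0,3] S/(NP/PP)  >  k=1
[3,4] NP/PP  lex  "city"
[0,4] S  >  k=3

[0,4] S   >
  [0,3] S/(NP/PP)   >
    [0,1] "cat" : (S/(NP/PP))/N
    [1,3] N   >
      [1,2] "clearly" : N/PP
      [2,3] "quickly" : PP
  [3,4] "city" : NP/PP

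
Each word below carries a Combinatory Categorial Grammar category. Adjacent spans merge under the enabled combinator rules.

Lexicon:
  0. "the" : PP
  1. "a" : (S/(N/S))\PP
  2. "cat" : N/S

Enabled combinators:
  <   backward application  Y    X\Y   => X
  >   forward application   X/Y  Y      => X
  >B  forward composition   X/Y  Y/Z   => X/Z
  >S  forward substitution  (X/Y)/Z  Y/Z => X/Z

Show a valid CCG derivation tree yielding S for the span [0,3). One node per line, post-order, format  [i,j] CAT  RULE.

[0,1] PP  lex  "the"
[1,2] (S/(N/S))\PP  lex  "a"
[0,2] S/(N/S)  <  k=1
[2,3] N/S  lex  "cat"
[0,3] S  >  k=2

[0,3] S   >
  [0,2] S/(N/S)   <
    [0,1] "the" : PP
    [1,2] "a" : (S/(N/S))\PP
  [2,3] "cat" : N/S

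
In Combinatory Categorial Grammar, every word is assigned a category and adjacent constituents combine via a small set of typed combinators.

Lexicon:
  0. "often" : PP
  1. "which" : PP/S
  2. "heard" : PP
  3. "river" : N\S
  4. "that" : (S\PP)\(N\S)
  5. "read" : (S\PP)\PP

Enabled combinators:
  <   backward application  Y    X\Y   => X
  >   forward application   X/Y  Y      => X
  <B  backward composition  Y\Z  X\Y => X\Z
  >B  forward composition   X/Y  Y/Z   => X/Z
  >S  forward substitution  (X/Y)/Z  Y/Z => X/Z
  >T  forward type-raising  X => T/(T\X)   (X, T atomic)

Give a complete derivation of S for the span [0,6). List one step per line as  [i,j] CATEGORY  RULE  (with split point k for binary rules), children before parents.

[0,1] PP  lex  "often"
[0,1] S/(S\PP)  >T
[1,2] PP/S  lex  "which"
[2,3] PP  lex  "heard"
[3,4] N\S  lex  "river"
[4,5] (S\PP)\(N\S)  lex  "that"
[3,5] S\PP  <  k=4
[2,5] S  <  k=3
[1,5] PP  >  k=2
[5,6] (S\PP)\PP  lex  "read"
[1,6] S\PP  <  k=5
[0,6] S  >  k=1

[0,6] S   >
  [0,1] S/(S\PP)   >T
    [0,1] "often" : PP
  [1,6] S\PP   <
    [1,5] PP   >
      [1,2] "which" : PP/S
      [2,5] S   <
        [2,3] "heard" : PP
        [3,5] S\PP   <
          [3,4] "river" : N\S
          [4,5] "that" : (S\PP)\(N\S)
    [5,6] "read" : (S\PP)\PP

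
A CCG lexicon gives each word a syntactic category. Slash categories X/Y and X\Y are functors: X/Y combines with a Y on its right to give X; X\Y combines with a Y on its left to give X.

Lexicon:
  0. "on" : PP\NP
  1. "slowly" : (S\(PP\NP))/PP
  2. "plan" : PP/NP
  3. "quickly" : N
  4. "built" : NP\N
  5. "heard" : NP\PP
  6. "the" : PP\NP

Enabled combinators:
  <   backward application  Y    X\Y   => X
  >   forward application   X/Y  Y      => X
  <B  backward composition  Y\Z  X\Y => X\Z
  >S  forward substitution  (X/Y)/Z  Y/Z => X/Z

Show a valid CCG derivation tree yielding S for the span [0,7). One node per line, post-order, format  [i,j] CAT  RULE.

[0,1] PP\NP  lex  "on"
[1,2] (S\(PP\NP))/PP  lex  "slowly"
[2,3] PP/NP  lex  "plan"
[3,4] N  lex  "quickly"
[4,5] NP\N  lex  "built"
[3,5] NP  <  k=4
[2,5] PP  >  k=3
[5,6] NP\PP  lex  "heard"
[2,6] NP  <  k=5
[6,7] PP\NP  lex  "the"
[2,7] PP  <  k=6
[1,7] S\(PP\NP)  >  k=2
[0,7] S  <  k=1

[0,7] S   <
  [0,1] "on" : PP\NP
  [1,7] S\(PP\NP)   >
    [1,2] "slowly" : (S\(PP\NP))/PP
    [2,7] PP   <
      [2,6] NP   <
        [2,5] PP   >
          [2,3] "plan" : PP/NP
          [3,5] NP   <
            [3,4] "quickly" : N
            [4,5] "built" : NP\N
        [5,6] "heard" : NP\PP
      [6,7] "the" : PP\NP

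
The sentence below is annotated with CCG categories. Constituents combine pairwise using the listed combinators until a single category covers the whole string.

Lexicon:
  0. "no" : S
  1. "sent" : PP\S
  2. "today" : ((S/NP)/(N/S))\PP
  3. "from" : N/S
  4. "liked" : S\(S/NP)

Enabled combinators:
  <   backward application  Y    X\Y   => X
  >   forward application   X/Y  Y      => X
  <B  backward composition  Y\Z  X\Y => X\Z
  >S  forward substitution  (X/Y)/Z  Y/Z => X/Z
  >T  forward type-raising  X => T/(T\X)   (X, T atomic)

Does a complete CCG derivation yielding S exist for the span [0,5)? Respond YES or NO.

YES

[0,5] S   <
  [0,4] S/NP   >
    [0,3] (S/NP)/(N/S)   <
      [0,2] PP   <
        [0,1] "no" : S
        [1,2] "sent" : PP\S
      [2,3] "today" : ((S/NP)/(N/S))\PP
    [3,4] "from" : N/S
  [4,5] "liked" : S\(S/NP)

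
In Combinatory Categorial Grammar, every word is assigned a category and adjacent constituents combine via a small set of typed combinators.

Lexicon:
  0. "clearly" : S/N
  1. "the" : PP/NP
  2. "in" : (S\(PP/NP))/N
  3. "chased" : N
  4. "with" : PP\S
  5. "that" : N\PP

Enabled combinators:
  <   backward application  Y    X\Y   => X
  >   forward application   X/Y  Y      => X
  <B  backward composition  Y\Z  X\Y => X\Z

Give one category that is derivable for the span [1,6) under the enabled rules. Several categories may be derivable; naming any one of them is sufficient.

N

[0,6] S   >
  [0,1] "clearly" : S/N
  [1,6] N   <
    [1,4] S   <
      [1,2] "the" : PP/NP
      [2,4] S\(PP/NP)   >
        [2,3] "in" : (S\(PP/NP))/N
        [3,4] "chased" : N
    [4,6] N\S   <B
      [4,5] "with" : PP\S
      [5,6] "that" : N\PP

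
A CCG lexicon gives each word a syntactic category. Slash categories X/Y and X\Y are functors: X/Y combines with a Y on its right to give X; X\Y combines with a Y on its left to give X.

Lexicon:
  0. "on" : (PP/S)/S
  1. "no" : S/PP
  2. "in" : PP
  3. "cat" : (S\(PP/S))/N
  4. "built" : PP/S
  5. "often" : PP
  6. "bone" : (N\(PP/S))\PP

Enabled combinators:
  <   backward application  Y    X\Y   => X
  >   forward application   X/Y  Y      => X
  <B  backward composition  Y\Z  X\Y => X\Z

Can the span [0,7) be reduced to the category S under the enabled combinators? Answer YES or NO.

YES

[0,7] S   <
  [0,3] PP/S   >
    [0,1] "on" : (PP/S)/S
    [1,3] S   >
      [1,2] "no" : S/PP
      [2,3] "in" : PP
  [3,7] S\(PP/S)   >
    [3,4] "cat" : (S\(PP/S))/N
    [4,7] N   <
      [4,5] "built" : PP/S
      [5,7] N\(PP/S)   <
        [5,6] "often" : PP
        [6,7] "bone" : (N\(PP/S))\PP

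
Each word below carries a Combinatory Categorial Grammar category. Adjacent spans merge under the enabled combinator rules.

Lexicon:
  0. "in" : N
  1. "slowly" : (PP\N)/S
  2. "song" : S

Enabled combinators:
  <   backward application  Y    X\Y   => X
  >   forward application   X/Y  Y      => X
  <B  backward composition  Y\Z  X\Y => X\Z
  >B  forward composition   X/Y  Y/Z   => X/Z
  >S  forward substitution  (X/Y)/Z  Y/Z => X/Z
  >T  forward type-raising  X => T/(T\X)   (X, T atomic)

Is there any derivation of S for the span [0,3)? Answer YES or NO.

N (PP\N)/S S
CKY chart[0,3] = {N/(N\PP), NP/(NP\PP), PP, PP/(PP\PP), PP/(S\S), S/(S\PP)}; S ∉ chart

NO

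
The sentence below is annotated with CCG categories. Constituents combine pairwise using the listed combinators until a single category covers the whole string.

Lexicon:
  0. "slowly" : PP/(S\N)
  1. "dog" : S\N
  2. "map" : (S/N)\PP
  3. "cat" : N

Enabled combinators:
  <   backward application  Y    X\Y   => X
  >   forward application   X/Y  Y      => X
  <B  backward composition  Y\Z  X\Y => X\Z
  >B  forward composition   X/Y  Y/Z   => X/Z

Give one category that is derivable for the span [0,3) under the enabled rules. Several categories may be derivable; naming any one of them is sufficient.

S/N

[0,4] S   >
  [0,3] S/N   <
    [0,2] PP   >
      [0,1] "slowly" : PP/(S\N)
      [1,2] "dog" : S\N
    [2,3] "map" : (S/N)\PP
  [3,4] "cat" : N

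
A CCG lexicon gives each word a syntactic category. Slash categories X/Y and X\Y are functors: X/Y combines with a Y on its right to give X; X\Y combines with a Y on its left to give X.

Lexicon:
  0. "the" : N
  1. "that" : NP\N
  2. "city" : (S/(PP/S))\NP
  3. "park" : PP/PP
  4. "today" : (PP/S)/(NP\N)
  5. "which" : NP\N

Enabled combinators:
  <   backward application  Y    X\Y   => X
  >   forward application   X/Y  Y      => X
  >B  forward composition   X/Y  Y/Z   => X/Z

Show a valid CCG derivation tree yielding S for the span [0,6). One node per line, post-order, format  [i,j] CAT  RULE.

[0,1] N  lex  "the"
[1,2] NP\N  lex  "that"
[0,2] NP  <  k=1
[2,3] (S/(PP/S))\NP  lex  "city"
[0,3] S/(PP/S)  <  k=2
[3,4] PP/PP  lex  "park"
[4,5] (PP/S)/(NP\N)  lex  "today"
[5,6] NP\N  lex  "which"
[4,6] PP/S  >  k=5
[3,6] PP/S  >B  k=4
[0,6] S  >  k=3

[0,6] S   >
  [0,3] S/(PP/S)   <
    [0,2] NP   <
      [0,1] "the" : N
      [1,2] "that" : NP\N
    [2,3] "city" : (S/(PP/S))\NP
  [3,6] PP/S   >B
    [3,4] "park" : PP/PP
    [4,6] PP/S   >
      [4,5] "today" : (PP/S)/(NP\N)
      [5,6] "which" : NP\N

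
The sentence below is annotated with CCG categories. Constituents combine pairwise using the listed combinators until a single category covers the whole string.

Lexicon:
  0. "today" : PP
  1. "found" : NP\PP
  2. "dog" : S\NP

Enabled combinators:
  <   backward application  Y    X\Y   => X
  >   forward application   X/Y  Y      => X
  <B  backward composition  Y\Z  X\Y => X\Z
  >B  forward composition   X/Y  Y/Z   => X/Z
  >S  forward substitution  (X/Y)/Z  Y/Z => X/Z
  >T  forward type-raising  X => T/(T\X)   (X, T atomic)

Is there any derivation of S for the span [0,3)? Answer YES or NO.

YES

[0,3] S   <
  [0,2] NP   >
    [0,1] NP/(NP\PP)   >T
      [0,1] "today" : PP
    [1,2] "found" : NP\PP
  [2,3] "dog" : S\NP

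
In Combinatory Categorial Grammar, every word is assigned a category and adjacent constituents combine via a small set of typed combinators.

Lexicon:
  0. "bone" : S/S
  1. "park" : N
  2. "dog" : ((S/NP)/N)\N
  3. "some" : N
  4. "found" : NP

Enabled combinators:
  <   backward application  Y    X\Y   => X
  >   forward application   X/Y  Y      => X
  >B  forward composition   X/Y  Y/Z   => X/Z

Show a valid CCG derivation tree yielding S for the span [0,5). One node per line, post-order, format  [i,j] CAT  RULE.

[0,1] S/S  lex  "bone"
[1,2] N  lex  "park"
[2,3] ((S/NP)/N)\N  lex  "dog"
[1,3] (S/NP)/N  <  k=2
[3,4] N  lex  "some"
[1,4] S/NP  >  k=3
[0,4] S/NP  >B  k=1
[4,5] NP  lex  "found"
[0,5] S  >  k=4

[0,5] S   >
  [0,4] S/NP   >B
    [0,1] "bone" : S/S
    [1,4] S/NP   >
      [1,3] (S/NP)/N   <
        [1,2] "park" : N
        [2,3] "dog" : ((S/NP)/N)\N
      [3,4] "some" : N
  [4,5] "found" : NP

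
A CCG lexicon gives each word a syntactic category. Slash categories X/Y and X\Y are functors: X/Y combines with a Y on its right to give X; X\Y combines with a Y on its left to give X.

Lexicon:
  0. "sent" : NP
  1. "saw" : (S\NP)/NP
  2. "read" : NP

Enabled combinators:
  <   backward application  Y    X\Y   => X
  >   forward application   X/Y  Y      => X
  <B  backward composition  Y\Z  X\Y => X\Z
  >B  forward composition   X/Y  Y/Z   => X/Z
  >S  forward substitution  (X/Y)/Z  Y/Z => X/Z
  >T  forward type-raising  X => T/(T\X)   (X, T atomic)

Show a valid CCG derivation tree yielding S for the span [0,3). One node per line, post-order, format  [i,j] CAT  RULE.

[0,3] S   >
  [0,1] S/(S\NP)   >T
    [0,1] "sent" : NP
  [1,3] S\NP   >
    [1,2] "saw" : (S\NP)/NP
    [2,3] "read" : NP

[0,1] NP  lex  "sent"
[0,1] S/(S\NP)  >T
[1,2] (S\NP)/NP  lex  "saw"
[2,3] NP  lex  "read"
[1,3] S\NP  >  k=2
[0,3] S  >  k=1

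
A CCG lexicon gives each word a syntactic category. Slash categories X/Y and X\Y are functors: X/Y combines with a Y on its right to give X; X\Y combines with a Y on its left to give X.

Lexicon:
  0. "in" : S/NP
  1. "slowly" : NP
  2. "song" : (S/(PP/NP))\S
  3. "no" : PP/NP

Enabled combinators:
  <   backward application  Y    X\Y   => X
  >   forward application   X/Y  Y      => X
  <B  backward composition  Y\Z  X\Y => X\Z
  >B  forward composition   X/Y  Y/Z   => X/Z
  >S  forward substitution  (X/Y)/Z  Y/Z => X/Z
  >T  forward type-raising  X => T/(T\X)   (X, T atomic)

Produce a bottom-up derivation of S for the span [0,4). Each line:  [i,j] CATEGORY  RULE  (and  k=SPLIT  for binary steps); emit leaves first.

[0,4] S   >
  [0,3] S/(PP/NP)   <
    [0,2] S   >
      [0,1] "in" : S/NP
      [1,2] "slowly" : NP
    [2,3] "song" : (S/(PP/NP))\S
  [3,4] "no" : PP/NP

[0,1] S/NP  lex  "in"
[1,2] NP  lex  "slowly"
[0,2] S  >  k=1
[2,3] (S/(PP/NP))\S  lex  "song"
[0,3] S/(PP/NP)  <  k=2
[3,4] PP/NP  lex  "no"
[0,4] S  >  k=3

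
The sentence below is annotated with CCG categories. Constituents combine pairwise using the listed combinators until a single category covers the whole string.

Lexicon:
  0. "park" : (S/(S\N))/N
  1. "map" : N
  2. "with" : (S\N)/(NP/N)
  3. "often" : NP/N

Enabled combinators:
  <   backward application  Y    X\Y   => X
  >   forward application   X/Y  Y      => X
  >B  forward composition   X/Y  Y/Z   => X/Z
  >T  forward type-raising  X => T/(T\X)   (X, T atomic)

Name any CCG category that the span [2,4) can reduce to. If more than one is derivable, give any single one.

[0,4] S   >
  [0,2] S/(S\N)   >
    [0,1] "park" : (S/(S\N))/N
    [1,2] "map" : N
  [2,4] S\N   >
    [2,3] "with" : (S\N)/(NP/N)
    [3,4] "often" : NP/N

S\N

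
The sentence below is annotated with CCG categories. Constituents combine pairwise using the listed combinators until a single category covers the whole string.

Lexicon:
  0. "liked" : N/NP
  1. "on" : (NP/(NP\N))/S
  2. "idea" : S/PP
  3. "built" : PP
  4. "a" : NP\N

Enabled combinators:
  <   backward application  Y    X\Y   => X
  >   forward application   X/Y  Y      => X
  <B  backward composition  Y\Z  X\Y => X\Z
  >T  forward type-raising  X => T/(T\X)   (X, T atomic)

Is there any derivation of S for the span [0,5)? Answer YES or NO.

N/NP (NP/(NP\N))/S S/PP PP NP\N
CKY chart[0,5] = {N, N/(N\N), NP/(NP\N), PP/(PP\N), S/(S\N)}; S ∉ chart

NO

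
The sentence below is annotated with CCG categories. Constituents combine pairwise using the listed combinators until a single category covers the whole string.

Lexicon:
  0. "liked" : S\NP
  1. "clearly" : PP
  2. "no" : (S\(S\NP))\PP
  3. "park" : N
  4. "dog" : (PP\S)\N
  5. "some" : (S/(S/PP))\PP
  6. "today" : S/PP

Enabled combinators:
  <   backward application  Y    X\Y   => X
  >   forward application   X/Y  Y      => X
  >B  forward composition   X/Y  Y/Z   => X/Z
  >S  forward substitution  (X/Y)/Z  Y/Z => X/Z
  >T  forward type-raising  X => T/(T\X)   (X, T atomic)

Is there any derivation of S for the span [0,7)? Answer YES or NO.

YES

[0,7] S   >
  [0,6] S/(S/PP)   <
    [0,5] PP   <
      [0,3] S   <
        [0,1] "liked" : S\NP
        [1,3] S\(S\NP)   <
          [1,2] "clearly" : PP
          [2,3] "no" : (S\(S\NP))\PP
      [3,5] PP\S   <
        [3,4] "park" : N
        [4,5] "dog" : (PP\S)\N
    [5,6] "some" : (S/(S/PP))\PP
  [6,7] "today" : S/PP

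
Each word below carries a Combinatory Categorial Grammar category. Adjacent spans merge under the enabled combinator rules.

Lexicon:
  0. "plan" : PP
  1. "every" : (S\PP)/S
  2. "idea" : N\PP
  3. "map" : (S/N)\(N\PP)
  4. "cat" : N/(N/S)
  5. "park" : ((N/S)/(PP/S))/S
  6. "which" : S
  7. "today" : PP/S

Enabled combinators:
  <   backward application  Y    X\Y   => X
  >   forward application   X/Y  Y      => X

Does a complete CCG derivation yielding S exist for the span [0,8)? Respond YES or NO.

YES

[0,8] S   <
  [0,1] "plan" : PP
  [1,8] S\PP   >
    [1,2] "every" : (S\PP)/S
    [2,8] S   >
      [2,4] S/N   <
        [2,3] "idea" : N\PP
        [3,4] "map" : (S/N)\(N\PP)
      [4,8] N   >
        [4,5] "cat" : N/(N/S)
        [5,8] N/S   >
          [5,7] (N/S)/(PP/S)   >
            [5,6] "park" : ((N/S)/(PP/S))/S
            [6,7] "which" : S
          [7,8] "today" : PP/S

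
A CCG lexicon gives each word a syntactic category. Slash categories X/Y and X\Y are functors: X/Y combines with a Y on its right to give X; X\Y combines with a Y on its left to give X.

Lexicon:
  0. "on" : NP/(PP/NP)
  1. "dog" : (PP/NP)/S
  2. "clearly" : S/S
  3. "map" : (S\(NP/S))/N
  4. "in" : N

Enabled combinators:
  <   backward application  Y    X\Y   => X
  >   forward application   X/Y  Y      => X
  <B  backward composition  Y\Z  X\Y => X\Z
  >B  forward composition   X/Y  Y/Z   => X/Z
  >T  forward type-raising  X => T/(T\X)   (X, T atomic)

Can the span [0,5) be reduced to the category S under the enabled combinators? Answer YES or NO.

YES

[0,5] S   <
  [0,3] NP/S   >B
    [0,2] NP/S   >B
      [0,1] "on" : NP/(PP/NP)
      [1,2] "dog" : (PP/NP)/S
    [2,3] "clearly" : S/S
  [3,5] S\(NP/S)   >
    [3,4] "map" : (S\(NP/S))/N
    [4,5] "in" : N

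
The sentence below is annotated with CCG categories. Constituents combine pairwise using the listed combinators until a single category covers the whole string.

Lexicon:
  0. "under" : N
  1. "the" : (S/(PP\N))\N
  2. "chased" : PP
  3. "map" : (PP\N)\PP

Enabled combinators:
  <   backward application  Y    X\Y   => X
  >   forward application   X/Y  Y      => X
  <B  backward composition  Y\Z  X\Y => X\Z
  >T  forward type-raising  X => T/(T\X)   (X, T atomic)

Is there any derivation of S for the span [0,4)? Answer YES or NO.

[0,4] S   >
  [0,2] S/(PP\N)   <
    [0,1] "under" : N
    [1,2] "the" : (S/(PP\N))\N
  [2,4] PP\N   <
    [2,3] "chased" : PP
    [3,4] "map" : (PP\N)\PP

YES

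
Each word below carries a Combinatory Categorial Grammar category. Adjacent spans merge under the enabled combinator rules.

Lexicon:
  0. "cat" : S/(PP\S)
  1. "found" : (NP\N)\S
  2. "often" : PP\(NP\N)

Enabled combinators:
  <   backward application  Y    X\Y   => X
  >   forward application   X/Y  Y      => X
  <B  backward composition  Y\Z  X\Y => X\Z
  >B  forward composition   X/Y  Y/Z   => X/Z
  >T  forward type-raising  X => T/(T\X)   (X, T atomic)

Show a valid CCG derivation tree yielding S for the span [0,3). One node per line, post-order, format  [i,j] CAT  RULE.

[0,1] S/(PP\S)  lex  "cat"
[1,2] (NP\N)\S  lex  "found"
[2,3] PP\(NP\N)  lex  "often"
[1,3] PP\S  <B  k=2
[0,3] S  >  k=1

[0,3] S   >
  [0,1] "cat" : S/(PP\S)
  [1,3] PP\S   <B
    [1,2] "found" : (NP\N)\S
    [2,3] "often" : PP\(NP\N)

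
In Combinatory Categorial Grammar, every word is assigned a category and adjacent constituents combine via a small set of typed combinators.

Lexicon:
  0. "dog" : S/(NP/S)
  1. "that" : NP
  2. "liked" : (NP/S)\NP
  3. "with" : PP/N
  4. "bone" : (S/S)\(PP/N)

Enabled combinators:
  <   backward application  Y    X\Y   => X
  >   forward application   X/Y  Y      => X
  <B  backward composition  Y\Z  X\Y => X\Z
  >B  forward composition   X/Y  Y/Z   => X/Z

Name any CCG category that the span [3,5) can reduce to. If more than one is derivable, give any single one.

[0,5] S   >
  [0,1] "dog" : S/(NP/S)
  [1,5] NP/S   >B
    [1,3] NP/S   <
      [1,2] "that" : NP
      [2,3] "liked" : (NP/S)\NP
    [3,5] S/S   <
      [3,4] "with" : PP/N
      [4,5] "bone" : (S/S)\(PP/N)

S/S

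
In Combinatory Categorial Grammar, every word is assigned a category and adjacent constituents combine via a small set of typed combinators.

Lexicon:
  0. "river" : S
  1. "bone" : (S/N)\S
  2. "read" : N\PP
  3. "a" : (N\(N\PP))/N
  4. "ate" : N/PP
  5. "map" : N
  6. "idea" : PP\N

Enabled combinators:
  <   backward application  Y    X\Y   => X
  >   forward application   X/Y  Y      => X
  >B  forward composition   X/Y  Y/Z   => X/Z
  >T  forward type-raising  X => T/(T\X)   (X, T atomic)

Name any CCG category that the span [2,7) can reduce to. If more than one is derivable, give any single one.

N

[0,7] S   >
  [0,2] S/N   <
    [0,1] "river" : S
    [1,2] "bone" : (S/N)\S
  [2,7] N   <
    [2,3] "read" : N\PP
    [3,7] N\(N\PP)   >
      [3,4] "a" : (N\(N\PP))/N
      [4,7] N   >
        [4,5] "ate" : N/PP
        [5,7] PP   >
          [5,6] PP/(PP\N)   >T
            [5,6] "map" : N
          [6,7] "idea" : PP\N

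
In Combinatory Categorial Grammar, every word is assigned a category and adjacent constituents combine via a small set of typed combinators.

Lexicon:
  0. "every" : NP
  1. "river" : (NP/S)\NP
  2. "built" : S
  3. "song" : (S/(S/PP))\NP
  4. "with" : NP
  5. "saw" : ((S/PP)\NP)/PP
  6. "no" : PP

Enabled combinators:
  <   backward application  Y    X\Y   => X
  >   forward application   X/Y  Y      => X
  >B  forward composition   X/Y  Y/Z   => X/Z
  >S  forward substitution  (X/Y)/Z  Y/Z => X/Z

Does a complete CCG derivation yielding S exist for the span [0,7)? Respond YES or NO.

YES

[0,7] S   >
  [0,4] S/(S/PP)   <
    [0,3] NP   >
      [0,2] NP/S   <
        [0,1] "every" : NP
        [1,2] "river" : (NP/S)\NP
      [2,3] "built" : S
    [3,4] "song" : (S/(S/PP))\NP
  [4,7] S/PP   <
    [4,5] "with" : NP
    [5,7] (S/PP)\NP   >
      [5,6] "saw" : ((S/PP)\NP)/PP
      [6,7] "no" : PP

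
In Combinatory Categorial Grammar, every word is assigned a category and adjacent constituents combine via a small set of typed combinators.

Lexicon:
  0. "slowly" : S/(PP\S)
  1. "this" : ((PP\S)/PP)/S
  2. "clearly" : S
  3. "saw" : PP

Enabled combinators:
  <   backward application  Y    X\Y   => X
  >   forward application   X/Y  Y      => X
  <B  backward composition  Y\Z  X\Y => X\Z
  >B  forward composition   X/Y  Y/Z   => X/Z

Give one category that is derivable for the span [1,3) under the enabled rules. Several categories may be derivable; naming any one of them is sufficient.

[0,4] S   >
  [0,3] S/PP   >B
    [0,1] "slowly" : S/(PP\S)
    [1,3] (PP\S)/PP   >
      [1,2] "this" : ((PP\S)/PP)/S
      [2,3] "clearly" : S
  [3,4] "saw" : PP

(PP\S)/PP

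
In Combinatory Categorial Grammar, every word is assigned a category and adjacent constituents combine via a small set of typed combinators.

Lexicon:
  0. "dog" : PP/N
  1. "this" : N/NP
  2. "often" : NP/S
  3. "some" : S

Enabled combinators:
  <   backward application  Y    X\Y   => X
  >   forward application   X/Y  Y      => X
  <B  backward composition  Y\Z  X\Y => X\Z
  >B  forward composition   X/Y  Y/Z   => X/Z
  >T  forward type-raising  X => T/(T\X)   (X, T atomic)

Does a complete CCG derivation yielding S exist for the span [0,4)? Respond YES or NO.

NO

PP/N N/NP NP/S S
CKY chart[0,4] = {N/(N\PP), NP/(NP\PP), PP, PP/(NP\NP), PP/(N\N), PP/(PP\PP), PP/(S\S), S/(S\PP)}; S ∉ chart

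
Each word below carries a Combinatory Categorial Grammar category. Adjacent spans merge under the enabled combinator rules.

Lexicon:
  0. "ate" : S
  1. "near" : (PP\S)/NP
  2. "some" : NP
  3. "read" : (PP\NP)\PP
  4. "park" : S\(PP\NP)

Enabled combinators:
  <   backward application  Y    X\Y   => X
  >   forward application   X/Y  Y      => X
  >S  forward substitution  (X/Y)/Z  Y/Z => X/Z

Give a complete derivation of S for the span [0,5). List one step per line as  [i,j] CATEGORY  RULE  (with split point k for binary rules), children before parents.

[0,1] S  lex  "ate"
[1,2] (PP\S)/NP  lex  "near"
[2,3] NP  lex  "some"
[1,3] PP\S  >  k=2
[0,3] PP  <  k=1
[3,4] (PP\NP)\PP  lex  "read"
[0,4] PP\NP  <  k=3
[4,5] S\(PP\NP)  lex  "park"
[0,5] S  <  k=4

[0,5] S   <
  [0,4] PP\NP   <
    [0,3] PP   <
      [0,1] "ate" : S
      [1,3] PP\S   >
        [1,2] "near" : (PP\S)/NP
        [2,3] "some" : NP
    [3,4] "read" : (PP\NP)\PP
  [4,5] "park" : S\(PP\NP)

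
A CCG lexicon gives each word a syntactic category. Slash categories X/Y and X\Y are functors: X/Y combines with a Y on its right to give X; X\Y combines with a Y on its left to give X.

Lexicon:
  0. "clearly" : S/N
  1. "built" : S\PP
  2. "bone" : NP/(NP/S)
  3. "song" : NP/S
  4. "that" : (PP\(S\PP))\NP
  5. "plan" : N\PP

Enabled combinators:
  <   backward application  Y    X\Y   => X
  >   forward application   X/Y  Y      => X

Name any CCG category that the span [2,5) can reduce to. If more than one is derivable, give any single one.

[0,6] S   >
  [0,1] "clearly" : S/N
  [1,6] N   <
    [1,5] PP   <
      [1,2] "built" : S\PP
      [2,5] PP\(S\PP)   <
        [2,4] NP   >
          [2,3] "bone" : NP/(NP/S)
          [3,4] "song" : NP/S
        [4,5] "that" : (PP\(S\PP))\NP
    [5,6] "plan" : N\PP

PP\(S\PP)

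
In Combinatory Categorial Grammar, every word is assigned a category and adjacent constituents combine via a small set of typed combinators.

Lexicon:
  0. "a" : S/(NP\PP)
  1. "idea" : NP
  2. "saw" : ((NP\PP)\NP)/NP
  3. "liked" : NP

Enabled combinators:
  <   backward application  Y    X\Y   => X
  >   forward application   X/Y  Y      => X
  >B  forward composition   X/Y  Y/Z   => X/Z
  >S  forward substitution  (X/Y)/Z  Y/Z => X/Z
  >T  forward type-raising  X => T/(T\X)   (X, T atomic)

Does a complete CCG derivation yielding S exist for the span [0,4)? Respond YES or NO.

[0,4] S   >
  [0,1] "a" : S/(NP\PP)
  [1,4] NP\PP   <
    [1,2] "idea" : NP
    [2,4] (NP\PP)\NP   >
      [2,3] "saw" : ((NP\PP)\NP)/NP
      [3,4] "liked" : NP

YES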